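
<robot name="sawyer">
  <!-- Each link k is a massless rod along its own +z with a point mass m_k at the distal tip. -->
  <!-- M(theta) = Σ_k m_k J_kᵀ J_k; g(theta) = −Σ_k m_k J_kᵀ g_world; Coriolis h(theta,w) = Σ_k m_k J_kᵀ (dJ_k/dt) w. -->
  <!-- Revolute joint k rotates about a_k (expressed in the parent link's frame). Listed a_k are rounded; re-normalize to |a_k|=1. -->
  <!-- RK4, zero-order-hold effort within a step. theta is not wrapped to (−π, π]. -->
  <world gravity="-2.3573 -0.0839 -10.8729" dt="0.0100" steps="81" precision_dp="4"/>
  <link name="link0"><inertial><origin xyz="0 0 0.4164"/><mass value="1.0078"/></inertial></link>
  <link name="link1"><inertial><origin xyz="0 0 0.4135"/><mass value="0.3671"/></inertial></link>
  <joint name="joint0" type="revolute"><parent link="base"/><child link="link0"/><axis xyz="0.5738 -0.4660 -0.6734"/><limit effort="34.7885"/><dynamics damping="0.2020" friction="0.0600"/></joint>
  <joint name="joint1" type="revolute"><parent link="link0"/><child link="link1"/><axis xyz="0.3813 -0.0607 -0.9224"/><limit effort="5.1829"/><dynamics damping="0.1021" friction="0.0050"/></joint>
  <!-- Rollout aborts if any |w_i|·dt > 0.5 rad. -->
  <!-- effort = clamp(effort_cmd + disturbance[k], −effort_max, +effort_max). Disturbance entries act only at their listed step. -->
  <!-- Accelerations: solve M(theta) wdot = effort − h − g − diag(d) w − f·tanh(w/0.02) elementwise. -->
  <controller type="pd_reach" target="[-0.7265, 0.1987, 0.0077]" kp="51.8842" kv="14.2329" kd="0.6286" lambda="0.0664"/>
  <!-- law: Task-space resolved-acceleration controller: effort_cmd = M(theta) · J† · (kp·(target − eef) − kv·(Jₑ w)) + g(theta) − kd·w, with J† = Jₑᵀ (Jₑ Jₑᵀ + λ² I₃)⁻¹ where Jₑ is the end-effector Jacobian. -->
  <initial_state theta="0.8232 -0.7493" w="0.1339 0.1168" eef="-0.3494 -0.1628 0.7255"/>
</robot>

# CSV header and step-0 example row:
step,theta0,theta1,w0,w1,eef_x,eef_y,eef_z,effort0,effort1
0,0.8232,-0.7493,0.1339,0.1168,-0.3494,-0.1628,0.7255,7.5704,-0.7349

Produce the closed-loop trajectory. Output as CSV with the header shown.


step,theta0,theta1,w0,w1,eef_x,eef_y,eef_z,effort0,effort1
1,0.8278,-0.7562,0.7870,-1.4500,-0.3514,-0.1625,0.7245,5.6020,0.2977
2,0.8380,-0.7710,1.2408,-1.5015,-0.3558,-0.1620,0.7221,3.9662,0.2423
3,0.8522,-0.7858,1.6080,-1.4496,-0.3620,-0.1621,0.7186,2.6138,0.1345
4,0.8698,-0.8000,1.9091,-1.3878,-0.3697,-0.1627,0.7142,1.4942,0.0382
5,0.8901,-0.8136,2.1563,-1.3246,-0.3785,-0.1637,0.7089,0.5650,-0.0438
6,0.9127,-0.8265,2.3592,-1.2620,-0.3883,-0.1650,0.7030,-0.2086,-0.1133
7,0.9371,-0.8389,2.5256,-1.2009,-0.3989,-0.1664,0.6964,-0.8551,-0.1720
8,0.9631,-0.8506,2.6620,-1.1416,-0.4100,-0.1677,0.6892,-1.3978,-0.2217
9,0.9902,-0.8617,2.7735,-1.0841,-0.4216,-0.1691,0.6815,-1.8556,-0.2639
10,1.0184,-0.8723,2.8642,-1.0284,-0.4336,-0.1702,0.6734,-2.2437,-0.2998
11,1.0474,-0.8823,2.9377,-0.9744,-0.4458,-0.1712,0.6648,-2.5747,-0.3306
12,1.0771,-0.8918,2.9967,-0.9220,-0.4582,-0.1719,0.6558,-2.8586,-0.3572
13,1.1073,-0.9008,3.0434,-0.8709,-0.4707,-0.1724,0.6465,-3.1036,-0.3803
14,1.1379,-0.9093,3.0796,-0.8211,-0.4832,-0.1725,0.6369,-3.3163,-0.4007
15,1.1689,-0.9173,3.1069,-0.7725,-0.4957,-0.1723,0.6271,-3.5020,-0.4186
16,1.2000,-0.9247,3.1264,-0.7250,-0.5082,-0.1717,0.6169,-3.6651,-0.4347
17,1.2313,-0.9318,3.1391,-0.6786,-0.5205,-0.1708,0.6066,-3.8089,-0.4492
18,1.2628,-0.9383,3.1457,-0.6332,-0.5327,-0.1695,0.5960,-3.9362,-0.4625
19,1.2942,-0.9445,3.1470,-0.5888,-0.5447,-0.1678,0.5853,-4.0493,-0.4746
20,1.3257,-0.9501,3.1434,-0.5454,-0.5566,-0.1657,0.5745,-4.1500,-0.4858
21,1.3571,-0.9554,3.1355,-0.5030,-0.5682,-0.1633,0.5635,-4.2396,-0.4962
22,1.3884,-0.9602,3.1234,-0.4618,-0.5796,-0.1605,0.5524,-4.3195,-0.5059
23,1.4195,-0.9646,3.1077,-0.4216,-0.5906,-0.1574,0.5413,-4.3904,-0.5151
24,1.4505,-0.9687,3.0884,-0.3825,-0.6015,-0.1539,0.5301,-4.4531,-0.5237
25,1.4813,-0.9723,3.0659,-0.3447,-0.6120,-0.1500,0.5190,-4.5083,-0.5319
26,1.5118,-0.9756,3.0404,-0.3080,-0.6222,-0.1459,0.5078,-4.5564,-0.5396
27,1.5421,-0.9785,3.0120,-0.2725,-0.6320,-0.1414,0.4966,-4.5979,-0.5469
28,1.5720,-0.9810,2.9810,-0.2384,-0.6416,-0.1367,0.4855,-4.6330,-0.5539
29,1.6017,-0.9833,2.9474,-0.2055,-0.6507,-0.1316,0.4744,-4.6621,-0.5605
30,1.6310,-0.9852,2.9114,-0.1739,-0.6596,-0.1263,0.4634,-4.6853,-0.5667
31,1.6599,-0.9867,2.8732,-0.1437,-0.6681,-0.1208,0.4525,-4.7030,-0.5727
32,1.6884,-0.9880,2.8330,-0.1147,-0.6762,-0.1150,0.4418,-4.7154,-0.5783
33,1.7166,-0.9891,2.7908,-0.0872,-0.6840,-0.1091,0.4311,-4.7225,-0.5836
34,1.7442,-0.9898,2.7469,-0.0610,-0.6914,-0.1029,0.4206,-4.7247,-0.5887
35,1.7715,-0.9903,2.7013,-0.0362,-0.6985,-0.0966,0.4103,-4.7220,-0.5933
36,1.7983,-0.9905,2.6543,-0.0134,-0.7052,-0.0901,0.4001,-4.7148,-0.5972
37,1.8246,-0.9906,2.6060,0.0054,-0.7116,-0.0835,0.3901,-4.7031,-0.5988
38,1.8504,-0.9904,2.5566,0.0220,-0.7176,-0.0768,0.3803,-4.6872,-0.5995
39,1.8757,-0.9901,2.5061,0.0395,-0.7233,-0.0700,0.3707,-4.6672,-0.6015
40,1.9005,-0.9897,2.4546,0.0573,-0.7287,-0.0632,0.3613,-4.6434,-0.6044
41,1.9248,-0.9890,2.4023,0.0745,-0.7338,-0.0563,0.3522,-4.6159,-0.6074
42,1.9485,-0.9882,2.3494,0.0907,-0.7385,-0.0493,0.3432,-4.5850,-0.6103
43,1.9718,-0.9872,2.2960,0.1058,-0.7430,-0.0423,0.3345,-4.5509,-0.6131
44,1.9945,-0.9861,2.2422,0.1198,-0.7471,-0.0354,0.3260,-4.5138,-0.6156
45,2.0166,-0.9848,2.1882,0.1328,-0.7510,-0.0284,0.3177,-4.4740,-0.6179
46,2.0382,-0.9834,2.1340,0.1448,-0.7547,-0.0215,0.3097,-4.4316,-0.6200
47,2.0593,-0.9819,2.0799,0.1560,-0.7580,-0.0146,0.3018,-4.3869,-0.6220
48,2.0798,-0.9803,2.0258,0.1662,-0.7611,-0.0077,0.2943,-4.3401,-0.6238
49,2.0998,-0.9786,1.9720,0.1756,-0.7640,-0.0009,0.2869,-4.2915,-0.6255
50,2.1193,-0.9768,1.9184,0.1842,-0.7667,0.0058,0.2798,-4.2412,-0.6270
51,2.1382,-0.9749,1.8653,0.1921,-0.7691,0.0124,0.2729,-4.1894,-0.6284
52,2.1566,-0.9730,1.8127,0.1992,-0.7714,0.0189,0.2662,-4.1365,-0.6296
53,2.1745,-0.9710,1.7606,0.2057,-0.7735,0.0254,0.2598,-4.0825,-0.6307
54,2.1918,-0.9689,1.7091,0.2116,-0.7753,0.0317,0.2536,-4.0277,-0.6318
55,2.2087,-0.9667,1.6584,0.2169,-0.7771,0.0379,0.2476,-3.9722,-0.6327
56,2.2250,-0.9645,1.6084,0.2217,-0.7786,0.0440,0.2417,-3.9162,-0.6335
57,2.2408,-0.9623,1.5592,0.2260,-0.7801,0.0500,0.2361,-3.8599,-0.6343
58,2.2562,-0.9600,1.5109,0.2298,-0.7813,0.0559,0.2307,-3.8035,-0.6349
59,2.2711,-0.9577,1.4635,0.2332,-0.7825,0.0616,0.2255,-3.7470,-0.6355
60,2.2855,-0.9554,1.4170,0.2361,-0.7835,0.0672,0.2205,-3.6906,-0.6360
61,2.2994,-0.9530,1.3715,0.2387,-0.7844,0.0727,0.2156,-3.6345,-0.6365
62,2.3129,-0.9506,1.3269,0.2410,-0.7853,0.0780,0.2110,-3.5787,-0.6369
63,2.3260,-0.9482,1.2834,0.2429,-0.7860,0.0832,0.2065,-3.5234,-0.6372
64,2.3386,-0.9457,1.2410,0.2446,-0.7866,0.0883,0.2021,-3.4686,-0.6375
65,2.3508,-0.9433,1.1995,0.2460,-0.7872,0.0932,0.1980,-3.4145,-0.6377
66,2.3626,-0.9408,1.1591,0.2471,-0.7877,0.0980,0.1940,-3.3611,-0.6380
67,2.3740,-0.9384,1.1198,0.2480,-0.7881,0.1027,0.1901,-3.3085,-0.6381
68,2.3850,-0.9359,1.0815,0.2487,-0.7884,0.1072,0.1864,-3.2568,-0.6383
69,2.3956,-0.9334,1.0443,0.2492,-0.7887,0.1116,0.1828,-3.2059,-0.6384
70,2.4059,-0.9309,1.0081,0.2495,-0.7890,0.1159,0.1793,-3.1560,-0.6385
71,2.4158,-0.9284,0.9729,0.2497,-0.7891,0.1201,0.1760,-3.1072,-0.6385
72,2.4253,-0.9259,0.9388,0.2497,-0.7893,0.1241,0.1728,-3.0593,-0.6386
73,2.4346,-0.9234,0.9057,0.2496,-0.7894,0.1280,0.1697,-3.0125,-0.6386
74,2.4435,-0.9209,0.8736,0.2494,-0.7895,0.1317,0.1668,-2.9667,-0.6386
75,2.4520,-0.9184,0.8424,0.2491,-0.7895,0.1354,0.1639,-2.9221,-0.6386
76,2.4603,-0.9159,0.8123,0.2487,-0.7895,0.1389,0.1612,-2.8785,-0.6385
77,2.4683,-0.9135,0.7831,0.2481,-0.7895,0.1424,0.1585,-2.8361,-0.6385
78,2.4760,-0.9110,0.7548,0.2475,-0.7895,0.1457,0.1560,-2.7948,-0.6384
79,2.4834,-0.9085,0.7274,0.2469,-0.7894,0.1489,0.1535,-2.7546,-0.6384
80,2.4905,-0.9061,0.7009,0.2461,-0.7894,0.1520,0.1512,-2.7155,-0.6383
81,2.4974,-0.9036,0.6753,0.2453,-0.7893,0.1550,0.1489,,


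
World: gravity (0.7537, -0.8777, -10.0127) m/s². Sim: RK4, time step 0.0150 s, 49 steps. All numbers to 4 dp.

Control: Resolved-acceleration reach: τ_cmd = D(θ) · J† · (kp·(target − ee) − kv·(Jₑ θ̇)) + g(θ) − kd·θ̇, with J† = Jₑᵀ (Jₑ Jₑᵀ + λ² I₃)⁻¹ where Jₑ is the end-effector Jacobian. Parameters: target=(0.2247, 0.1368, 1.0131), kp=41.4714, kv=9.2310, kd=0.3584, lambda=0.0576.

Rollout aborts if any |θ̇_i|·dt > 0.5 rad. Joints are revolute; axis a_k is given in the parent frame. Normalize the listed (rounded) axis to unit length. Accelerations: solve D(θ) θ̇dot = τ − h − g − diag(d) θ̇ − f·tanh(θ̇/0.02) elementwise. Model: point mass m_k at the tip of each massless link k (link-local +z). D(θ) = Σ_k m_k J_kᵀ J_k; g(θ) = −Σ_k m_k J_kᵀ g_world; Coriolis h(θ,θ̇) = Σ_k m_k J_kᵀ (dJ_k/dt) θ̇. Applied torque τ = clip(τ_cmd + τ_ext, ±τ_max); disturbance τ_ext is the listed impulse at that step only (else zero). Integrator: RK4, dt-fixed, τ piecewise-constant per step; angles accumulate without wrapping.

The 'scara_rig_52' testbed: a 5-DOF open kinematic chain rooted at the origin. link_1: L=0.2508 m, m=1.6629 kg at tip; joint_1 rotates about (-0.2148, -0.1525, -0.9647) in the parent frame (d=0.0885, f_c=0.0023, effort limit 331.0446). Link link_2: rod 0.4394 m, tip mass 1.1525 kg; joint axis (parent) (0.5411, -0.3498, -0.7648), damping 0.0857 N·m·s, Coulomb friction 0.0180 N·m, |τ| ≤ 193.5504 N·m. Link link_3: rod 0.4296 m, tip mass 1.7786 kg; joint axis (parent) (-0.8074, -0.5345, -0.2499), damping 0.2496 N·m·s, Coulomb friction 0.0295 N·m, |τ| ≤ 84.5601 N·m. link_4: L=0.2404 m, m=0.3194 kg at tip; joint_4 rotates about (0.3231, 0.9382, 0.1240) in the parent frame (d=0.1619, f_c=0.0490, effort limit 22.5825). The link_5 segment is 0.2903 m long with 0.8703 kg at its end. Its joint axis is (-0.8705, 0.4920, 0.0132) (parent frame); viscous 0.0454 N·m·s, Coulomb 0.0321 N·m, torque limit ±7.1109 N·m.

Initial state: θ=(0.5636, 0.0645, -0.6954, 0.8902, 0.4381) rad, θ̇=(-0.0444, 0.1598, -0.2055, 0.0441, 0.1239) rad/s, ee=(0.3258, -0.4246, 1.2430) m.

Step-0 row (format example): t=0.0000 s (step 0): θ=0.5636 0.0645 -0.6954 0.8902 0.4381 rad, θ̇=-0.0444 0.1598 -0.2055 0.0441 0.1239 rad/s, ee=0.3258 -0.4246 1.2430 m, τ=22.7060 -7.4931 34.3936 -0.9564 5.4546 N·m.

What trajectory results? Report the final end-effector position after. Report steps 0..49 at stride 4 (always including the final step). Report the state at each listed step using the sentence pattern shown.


t=0.0600 s (step 4): θ=0.6238 0.0642 -0.6753 0.9832 0.4963 rad, θ̇=1.7825 -0.1165 0.8067 2.6563 1.5921 rad/s, ee=0.3160 -0.3964 1.2257 m, τ=11.7728 -3.7705 21.7265 -2.9623 2.7735 N·m.
t=0.1200 s (step 8): θ=0.7478 0.0584 -0.6041 1.1708 0.6097 rad, θ̇=2.1862 -0.0313 1.5302 3.3868 2.0853 rad/s, ee=0.2961 -0.3249 1.1983 m, τ=4.1392 -2.5976 12.4278 -3.6880 1.2066 N·m.
t=0.1800 s (step 12): θ=0.8732 0.0630 -0.4983 1.3705 0.7374 rad, θ̇=1.9419 0.1884 1.9486 3.1815 2.1216 rad/s, ee=0.2716 -0.2397 1.1709 m, τ=-0.0124 -2.6975 6.3567 -3.9015 0.2924 N·m.
t=0.2400 s (step 16): θ=0.9791 0.0797 -0.3773 1.5451 0.8609 rad, θ̇=1.5931 0.3565 2.0483 2.6155 1.9691 rad/s, ee=0.2484 -0.1572 1.1469 m, τ=-2.0068 -2.8762 2.6559 -3.8668 -0.1904 N·m.
t=0.3000 s (step 20): θ=1.0667 0.1037 -0.2578 1.6834 0.9725 rad, θ̇=1.3427 0.4281 1.9139 2.0089 1.7348 rad/s, ee=0.2298 -0.0854 1.1267 m, τ=-2.8599 -2.8499 0.5204 -3.7261 -0.3914 N·m.
t=0.3600 s (step 24): θ=1.1428 0.1295 -0.1503 1.7881 1.0683 rad, θ̇=1.2031 0.4253 1.6679 1.5035 1.4468 rad/s, ee=0.2167 -0.0268 1.1095 m, τ=-3.1298 -2.6580 -0.6689 -3.5662 -0.4206 N·m.
t=0.4200 s (step 28): θ=1.2127 0.1538 -0.0582 1.8664 1.1460 rad, θ̇=1.1302 0.3835 1.4125 1.1255 1.1389 rad/s, ee=0.2084 0.0188 1.0947 m, τ=-3.1553 -2.3789 -1.3780 -3.4272 -0.3671 N·m.
t=0.4800 s (step 32): θ=1.2793 0.1752 0.0198 1.9253 1.2056 rad, θ̇=1.0878 0.3295 1.1994 0.8495 0.8536 rad/s, ee=0.2040 0.0532 1.0818 m, τ=-3.1359 -2.0830 -1.8937 -3.3200 -0.2952 N·m.
t=0.5400 s (step 36): θ=1.3437 0.1934 0.0865 1.9698 1.2496 rad, θ̇=1.0578 0.2777 1.0385 0.6441 0.6176 rad/s, ee=0.2023 0.0787 1.0706 m, τ=-3.1521 -1.8199 -2.3427 -3.2427 -0.2405 N·m.
t=0.6000 s (step 40): θ=1.4065 0.2087 0.1450 2.0035 1.2810 rad, θ̇=1.0330 0.2337 0.9206 0.4868 0.4374 rad/s, ee=0.2024 0.0973 1.0609 m, τ=-3.2121 -1.6115 -2.7595 -3.1898 -0.2152 N·m.
t=0.6600 s (step 44): θ=1.4679 0.2216 0.1974 2.0289 1.3031 rad, θ̇=1.0106 0.1981 0.8328 0.3638 0.3062 rad/s, ee=0.2036 0.1108 1.0527 m, τ=-3.2977 -1.4589 -3.1445 -3.1547 -0.2188 N·m.
t=0.7200 s (step 48): θ=1.5279 0.2326 0.2452 2.0477 1.3185 rad, θ̇=0.9892 0.1696 0.7649 0.2665 0.2134 rad/s, ee=0.2054 0.1206 1.0456 m, τ=-3.3889 -1.3532 -3.4921 -3.1317 -0.2456 N·m.
t=0.7350 s (step 49): θ=1.5427 0.2351 0.2566 2.0516 1.3216 rad, θ̇=0.9839 0.1634 0.7501 0.2455 0.1949 rad/s, ee=0.2059 0.1225 1.0440 m.
final ee position (m): 0.2059 0.1225 1.0440


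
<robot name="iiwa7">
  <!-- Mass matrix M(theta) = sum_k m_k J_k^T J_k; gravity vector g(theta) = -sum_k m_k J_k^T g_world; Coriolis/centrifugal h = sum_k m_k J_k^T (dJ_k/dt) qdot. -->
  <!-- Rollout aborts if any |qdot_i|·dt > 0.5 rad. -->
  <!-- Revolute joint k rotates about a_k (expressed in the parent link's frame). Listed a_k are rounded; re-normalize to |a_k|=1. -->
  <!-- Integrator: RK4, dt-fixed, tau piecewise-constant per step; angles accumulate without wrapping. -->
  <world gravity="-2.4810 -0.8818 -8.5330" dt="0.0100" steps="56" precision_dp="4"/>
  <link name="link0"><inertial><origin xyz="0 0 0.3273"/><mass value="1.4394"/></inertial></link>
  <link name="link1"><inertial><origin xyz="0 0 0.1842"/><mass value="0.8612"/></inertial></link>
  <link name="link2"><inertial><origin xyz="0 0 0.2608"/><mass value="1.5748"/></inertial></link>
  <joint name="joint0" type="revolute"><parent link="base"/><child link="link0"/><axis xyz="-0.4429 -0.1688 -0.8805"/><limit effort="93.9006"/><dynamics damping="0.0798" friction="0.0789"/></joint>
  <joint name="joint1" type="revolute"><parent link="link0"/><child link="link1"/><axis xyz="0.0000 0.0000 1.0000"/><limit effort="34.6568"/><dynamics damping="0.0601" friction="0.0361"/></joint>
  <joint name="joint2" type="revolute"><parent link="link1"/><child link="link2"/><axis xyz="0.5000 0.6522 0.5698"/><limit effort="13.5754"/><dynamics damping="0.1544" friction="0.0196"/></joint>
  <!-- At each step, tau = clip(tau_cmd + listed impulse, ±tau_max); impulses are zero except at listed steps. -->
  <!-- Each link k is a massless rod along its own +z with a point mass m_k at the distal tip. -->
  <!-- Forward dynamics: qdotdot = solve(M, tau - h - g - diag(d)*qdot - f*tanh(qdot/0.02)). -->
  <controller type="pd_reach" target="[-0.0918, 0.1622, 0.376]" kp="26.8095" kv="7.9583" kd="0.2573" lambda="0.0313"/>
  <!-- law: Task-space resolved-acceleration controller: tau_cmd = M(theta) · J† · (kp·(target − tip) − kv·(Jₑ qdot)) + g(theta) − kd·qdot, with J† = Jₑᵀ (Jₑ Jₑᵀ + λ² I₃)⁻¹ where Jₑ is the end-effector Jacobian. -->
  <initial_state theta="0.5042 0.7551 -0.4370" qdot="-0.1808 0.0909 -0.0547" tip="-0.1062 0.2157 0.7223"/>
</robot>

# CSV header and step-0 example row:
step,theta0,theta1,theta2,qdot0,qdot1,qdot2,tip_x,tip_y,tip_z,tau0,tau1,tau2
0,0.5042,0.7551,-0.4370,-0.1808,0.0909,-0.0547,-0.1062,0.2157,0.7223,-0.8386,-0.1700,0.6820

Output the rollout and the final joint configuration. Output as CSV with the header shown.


step,theta0,theta1,theta2,qdot0,qdot1,qdot2,tip_x,tip_y,tip_z,tau0,tau1,tau2
1,0.5019,0.7535,-0.4387,-0.2774,-0.3519,-0.2778,-0.1066,0.2150,0.7223,-0.9124,-0.0511,0.8304
2,0.4990,0.7500,-0.4423,-0.2984,-0.3591,-0.4356,-0.1072,0.2145,0.7222,-0.9585,-0.0562,0.9488
3,0.4959,0.7464,-0.4473,-0.3166,-0.3591,-0.5729,-0.1081,0.2139,0.7220,-1.0120,-0.0638,1.0528
4,0.4926,0.7427,-0.4536,-0.3352,-0.3657,-0.6944,-0.1092,0.2135,0.7216,-1.0726,-0.0701,1.1448
5,0.4892,0.7390,-0.4611,-0.3550,-0.3796,-0.8030,-0.1104,0.2131,0.7211,-1.1395,-0.0751,1.2265
6,0.4855,0.7351,-0.4697,-0.3765,-0.4006,-0.9011,-0.1118,0.2127,0.7206,-1.2117,-0.0792,1.2994
7,0.4817,0.7309,-0.4791,-0.4002,-0.4283,-0.9907,-0.1134,0.2123,0.7199,-1.2885,-0.0825,1.3648
8,0.4775,0.7265,-0.4894,-0.4266,-0.4626,-1.0739,-0.1150,0.2120,0.7191,-1.3693,-0.0854,1.4237
9,0.4731,0.7216,-0.5006,-0.4560,-0.5033,-1.1521,-0.1168,0.2116,0.7183,-1.4533,-0.0882,1.4768
10,0.4684,0.7163,-0.5125,-0.4888,-0.5502,-1.2269,-0.1186,0.2113,0.7173,-1.5401,-0.0910,1.5251
11,0.4633,0.7105,-0.5251,-0.5254,-0.6033,-1.2996,-0.1206,0.2109,0.7163,-1.6289,-0.0943,1.5691
12,0.4578,0.7042,-0.5384,-0.5662,-0.6624,-1.3713,-0.1226,0.2105,0.7153,-1.7189,-0.0982,1.6092
13,0.4519,0.6972,-0.5525,-0.6112,-0.7271,-1.4432,-0.1246,0.2101,0.7141,-1.8089,-0.1031,1.6460
14,0.4456,0.6896,-0.5673,-0.6609,-0.7971,-1.5162,-0.1267,0.2097,0.7129,-1.8977,-0.1095,1.6796
15,0.4387,0.6812,-0.5829,-0.7152,-0.8717,-1.5911,-0.1288,0.2092,0.7116,-1.9834,-0.1177,1.7105
16,0.4312,0.6721,-0.5992,-0.7742,-0.9501,-1.6686,-0.1310,0.2086,0.7102,-2.0638,-0.1283,1.7386
17,0.4232,0.6621,-0.6162,-0.8377,-1.0312,-1.7493,-0.1332,0.2079,0.7087,-2.1363,-0.1419,1.7641
18,0.4145,0.6514,-0.6342,-0.9055,-1.1133,-1.8335,-0.1354,0.2072,0.7072,-2.1974,-0.1589,1.7871
19,0.4050,0.6398,-0.6529,-0.9769,-1.1948,-1.9211,-0.1376,0.2064,0.7056,-2.2438,-0.1802,1.8073
20,0.3949,0.6274,-0.6726,-1.0511,-1.2734,-2.0120,-0.1398,0.2056,0.7038,-2.2716,-0.2062,1.8247
21,0.3840,0.6143,-0.6932,-1.1271,-1.3467,-2.1056,-0.1420,0.2046,0.7020,-2.2773,-0.2376,1.8392
22,0.3723,0.6005,-0.7147,-1.2034,-1.4122,-2.2007,-0.1442,0.2035,0.7001,-2.2578,-0.2748,1.8504
23,0.3599,0.5860,-0.7372,-1.2787,-1.4674,-2.2961,-0.1463,0.2023,0.6981,-2.2113,-0.3179,1.8582
24,0.3468,0.5711,-0.7606,-1.3512,-1.5102,-2.3901,-0.1484,0.2011,0.6960,-2.1372,-0.3670,1.8624
25,0.3329,0.5558,-0.7850,-1.4191,-1.5391,-2.4808,-0.1504,0.1997,0.6937,-2.0367,-0.4216,1.8629
26,0.3184,0.5403,-0.8102,-1.4810,-1.5531,-2.5663,-0.1523,0.1982,0.6914,-1.9126,-0.4812,1.8596
27,0.3033,0.5248,-0.8363,-1.5355,-1.5521,-2.6448,-0.1541,0.1967,0.6889,-1.7692,-0.5446,1.8528
28,0.2877,0.5093,-0.8631,-1.5816,-1.5368,-2.7149,-0.1559,0.1951,0.6863,-1.6115,-0.6108,1.8426
29,0.2717,0.4941,-0.8906,-1.6187,-1.5085,-2.7753,-0.1575,0.1934,0.6837,-1.4453,-0.6785,1.8294
30,0.2554,0.4792,-0.9186,-1.6464,-1.4691,-2.8256,-0.1590,0.1916,0.6809,-1.2759,-0.7464,1.8138
31,0.2388,0.4647,-0.9470,-1.6649,-1.4205,-2.8653,-0.1604,0.1898,0.6781,-1.1083,-0.8132,1.7962
32,0.2221,0.4508,-0.9758,-1.6747,-1.3649,-2.8948,-0.1617,0.1880,0.6751,-0.9466,-0.8778,1.7772
33,0.2054,0.4374,-1.0049,-1.6762,-1.3044,-2.9145,-0.1628,0.1861,0.6721,-0.7937,-0.9395,1.7575
34,0.1886,0.4247,-1.0341,-1.6703,-1.2407,-2.9252,-0.1638,0.1842,0.6691,-0.6521,-0.9974,1.7374
35,0.1720,0.4126,-1.0634,-1.6578,-1.1754,-2.9278,-0.1646,0.1824,0.6659,-0.5229,-1.0512,1.7175
36,0.1555,0.4012,-1.0926,-1.6395,-1.1097,-2.9233,-0.1653,0.1805,0.6628,-0.4070,-1.1004,1.6981
37,0.1392,0.3904,-1.1218,-1.6163,-1.0447,-2.9127,-0.1659,0.1787,0.6596,-0.3043,-1.1450,1.6796
38,0.1232,0.3803,-1.1509,-1.5888,-0.9810,-2.8969,-0.1664,0.1769,0.6563,-0.2147,-1.1849,1.6622
39,0.1074,0.3708,-1.1797,-1.5579,-0.9191,-2.8767,-0.1667,0.1752,0.6530,-0.1375,-1.2202,1.6460
40,0.0920,0.3619,-1.2084,-1.5240,-0.8595,-2.8530,-0.1669,0.1735,0.6497,-0.0720,-1.2511,1.6312
41,0.0770,0.3536,-1.2368,-1.4879,-0.8021,-2.8265,-0.1670,0.1719,0.6464,-0.0173,-1.2777,1.6176
42,0.0623,0.3458,-1.2649,-1.4499,-0.7472,-2.7976,-0.1670,0.1704,0.6431,0.0275,-1.3004,1.6054
43,0.0480,0.3386,-1.2927,-1.4105,-0.6948,-2.7669,-0.1669,0.1689,0.6398,0.0633,-1.3193,1.5945
44,0.0341,0.3319,-1.3202,-1.3701,-0.6447,-2.7348,-0.1667,0.1675,0.6365,0.0910,-1.3348,1.5848
45,0.0206,0.3257,-1.3474,-1.3288,-0.5970,-2.7017,-0.1664,0.1662,0.6331,0.1115,-1.3471,1.5762
46,0.0075,0.3200,-1.3743,-1.2871,-0.5515,-2.6678,-0.1661,0.1650,0.6298,0.1257,-1.3565,1.5686
47,-0.0052,0.3147,-1.4008,-1.2451,-0.5081,-2.6333,-0.1656,0.1638,0.6265,0.1341,-1.3633,1.5618
48,-0.0174,0.3098,-1.4269,-1.2030,-0.4668,-2.5984,-0.1651,0.1627,0.6232,0.1377,-1.3677,1.5557
49,-0.0292,0.3053,-1.4527,-1.1609,-0.4273,-2.5632,-0.1645,0.1618,0.6199,0.1369,-1.3699,1.5503
50,-0.0406,0.3012,-1.4782,-1.1191,-0.3896,-2.5279,-0.1638,0.1609,0.6166,0.1323,-1.3702,1.5454
51,-0.0516,0.2975,-1.5033,-1.0776,-0.3536,-2.4925,-0.1631,0.1600,0.6134,0.1245,-1.3687,1.5408
52,-0.0622,0.2942,-1.5280,-1.0364,-0.3191,-2.4570,-0.1623,0.1593,0.6101,0.1140,-1.3657,1.5364
53,-0.0723,0.2911,-1.5524,-0.9958,-0.2862,-2.4216,-0.1615,0.1586,0.6069,0.1011,-1.3614,1.5322
54,-0.0821,0.2884,-1.5765,-0.9557,-0.2546,-2.3862,-0.1606,0.1581,0.6037,0.0863,-1.3558,1.5280
55,-0.0915,0.2860,-1.6002,-0.9162,-0.2243,-2.3510,-0.1596,0.1576,0.6006,0.0698,-1.3492,1.5238
56,-0.1004,0.2839,-1.6235,-0.8774,-0.1954,-2.3158,-0.1587,0.1571,0.5974,,,
# final theta (rad): -0.1004 0.2839 -1.6235


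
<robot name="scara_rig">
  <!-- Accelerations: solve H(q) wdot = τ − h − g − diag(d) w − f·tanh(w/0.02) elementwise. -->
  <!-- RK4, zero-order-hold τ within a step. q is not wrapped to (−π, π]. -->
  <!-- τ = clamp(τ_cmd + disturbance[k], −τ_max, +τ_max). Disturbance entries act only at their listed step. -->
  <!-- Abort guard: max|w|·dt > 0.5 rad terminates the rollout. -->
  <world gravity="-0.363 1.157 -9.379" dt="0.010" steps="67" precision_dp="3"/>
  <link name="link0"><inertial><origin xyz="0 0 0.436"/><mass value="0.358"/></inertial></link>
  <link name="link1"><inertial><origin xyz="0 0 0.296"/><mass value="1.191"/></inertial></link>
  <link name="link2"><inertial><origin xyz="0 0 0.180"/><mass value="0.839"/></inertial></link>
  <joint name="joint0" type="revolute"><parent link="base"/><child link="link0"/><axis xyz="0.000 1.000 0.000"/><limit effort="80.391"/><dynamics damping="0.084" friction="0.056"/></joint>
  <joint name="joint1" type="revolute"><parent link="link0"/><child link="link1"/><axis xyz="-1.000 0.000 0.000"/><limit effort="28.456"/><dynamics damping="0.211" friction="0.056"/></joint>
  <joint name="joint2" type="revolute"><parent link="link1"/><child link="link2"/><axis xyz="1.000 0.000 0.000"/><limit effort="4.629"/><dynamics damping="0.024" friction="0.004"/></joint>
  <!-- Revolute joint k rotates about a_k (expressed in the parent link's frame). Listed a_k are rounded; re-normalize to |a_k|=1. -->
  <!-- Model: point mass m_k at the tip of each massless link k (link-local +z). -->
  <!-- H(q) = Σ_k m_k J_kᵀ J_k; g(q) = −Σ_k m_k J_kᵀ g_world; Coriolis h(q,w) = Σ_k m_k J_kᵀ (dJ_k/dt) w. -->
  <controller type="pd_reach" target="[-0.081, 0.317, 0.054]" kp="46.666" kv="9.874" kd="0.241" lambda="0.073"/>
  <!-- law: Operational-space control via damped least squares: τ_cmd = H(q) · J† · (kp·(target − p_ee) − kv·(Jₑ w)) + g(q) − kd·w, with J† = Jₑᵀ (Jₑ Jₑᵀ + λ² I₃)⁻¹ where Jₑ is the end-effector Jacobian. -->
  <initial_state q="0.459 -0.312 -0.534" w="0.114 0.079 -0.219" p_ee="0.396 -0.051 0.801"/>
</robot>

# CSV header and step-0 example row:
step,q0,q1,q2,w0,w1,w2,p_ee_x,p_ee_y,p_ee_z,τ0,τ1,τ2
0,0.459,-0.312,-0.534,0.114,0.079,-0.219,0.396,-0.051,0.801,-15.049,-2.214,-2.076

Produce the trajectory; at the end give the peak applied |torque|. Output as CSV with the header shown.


step,q0,q1,q2,w0,w1,w2,p_ee_x,p_ee_y,p_ee_z,τ0,τ1,τ2
1,0.460,-0.315,-0.549,0.052,-0.612,-2.803,0.396,-0.050,0.800,-14.221,-2.396,-1.287
2,0.460,-0.323,-0.587,-0.004,-1.123,-4.633,0.395,-0.047,0.798,-13.457,-2.380,-0.799
3,0.460,-0.337,-0.639,-0.053,-1.501,-5.944,0.394,-0.044,0.795,-12.759,-2.158,-0.512
4,0.459,-0.353,-0.704,-0.099,-1.777,-6.891,0.391,-0.040,0.791,-12.113,-1.752,-0.355
5,0.458,-0.372,-0.776,-0.141,-1.969,-7.577,0.388,-0.037,0.787,-11.513,-1.206,-0.279
6,0.456,-0.392,-0.854,-0.179,-2.089,-8.074,0.384,-0.033,0.782,-10.956,-0.573,-0.247
7,0.454,-0.413,-0.937,-0.215,-2.146,-8.429,0.379,-0.029,0.775,-10.436,0.098,-0.233
8,0.452,-0.435,-1.022,-0.248,-2.146,-8.680,0.373,-0.025,0.768,-9.952,0.767,-0.219
9,0.449,-0.456,-1.110,-0.279,-2.094,-8.852,0.367,-0.021,0.761,-9.500,1.410,-0.193
10,0.446,-0.476,-1.199,-0.309,-1.994,-8.965,0.360,-0.017,0.752,-9.079,2.012,-0.149
11,0.443,-0.496,-1.289,-0.337,-1.849,-9.033,0.353,-0.012,0.743,-8.686,2.566,-0.083
12,0.440,-0.513,-1.380,-0.363,-1.661,-9.066,0.345,-0.008,0.733,-8.320,3.074,0.006
13,0.436,-0.529,-1.470,-0.388,-1.432,-9.072,0.337,-0.004,0.723,-7.979,3.540,0.116
14,0.432,-0.542,-1.561,-0.413,-1.161,-9.055,0.328,0.001,0.712,-7.663,3.972,0.246
15,0.428,-0.552,-1.651,-0.436,-0.849,-9.017,0.319,0.005,0.700,-7.372,4.380,0.393
16,0.423,-0.558,-1.741,-0.458,-0.495,-8.960,0.310,0.010,0.689,-7.104,4.772,0.554
17,0.419,-0.561,-1.830,-0.479,-0.097,-8.885,0.301,0.014,0.676,-6.859,5.160,0.724
18,0.414,-0.560,-1.918,-0.499,0.340,-8.792,0.291,0.019,0.664,-6.637,5.563,0.901
19,0.409,-0.554,-2.006,-0.518,0.822,-8.676,0.282,0.023,0.651,-6.438,5.983,1.081
20,0.403,-0.543,-2.092,-0.536,1.351,-8.534,0.272,0.027,0.638,-6.261,6.427,1.257
21,0.398,-0.527,-2.176,-0.554,1.929,-8.362,0.263,0.031,0.625,-6.105,6.903,1.428
22,0.392,-0.505,-2.259,-0.569,2.554,-8.155,0.253,0.034,0.612,-5.971,7.418,1.587
23,0.386,-0.476,-2.339,-0.584,3.226,-7.908,0.244,0.037,0.599,-5.856,7.971,1.732
24,0.381,-0.440,-2.417,-0.598,3.944,-7.617,0.235,0.039,0.587,-5.757,8.557,1.857
25,0.374,-0.397,-2.491,-0.610,4.706,-7.277,0.226,0.042,0.576,-5.671,9.158,1.958
26,0.368,-0.346,-2.562,-0.622,5.507,-6.885,0.218,0.043,0.566,-5.593,9.741,2.031
27,0.362,-0.286,-2.629,-0.633,6.341,-6.440,0.211,0.045,0.556,-5.516,10.250,2.069
28,0.356,-0.219,-2.691,-0.644,7.199,-5.941,0.203,0.048,0.547,-5.433,10.609,2.070
29,0.349,-0.142,-2.747,-0.655,8.067,-5.390,0.196,0.050,0.540,-5.333,10.721,2.026
30,0.343,-0.057,-2.798,-0.667,8.923,-4.790,0.190,0.053,0.533,-5.206,10.485,1.933
31,0.336,0.036,-2.843,-0.682,9.741,-4.142,0.184,0.057,0.527,-5.042,9.824,1.787
32,0.329,0.137,-2.881,-0.699,10.487,-3.450,0.178,0.063,0.521,-4.833,8.720,1.586
33,0.322,0.245,-2.912,-0.720,11.128,-2.717,0.172,0.069,0.515,-4.571,7.226,1.331
34,0.314,0.359,-2.935,-0.747,11.638,-1.950,0.166,0.077,0.509,-4.255,5.457,1.026
35,0.307,0.477,-2.951,-0.779,11.998,-1.158,0.159,0.085,0.502,-3.887,3.538,0.678
36,0.299,0.598,-2.959,-0.819,12.201,-0.353,0.152,0.094,0.493,-3.474,1.557,0.297
37,0.290,0.720,-2.958,-0.867,12.247,0.452,0.144,0.103,0.483,-3.028,-0.459,-0.107
38,0.282,0.842,-2.950,-0.923,12.134,1.251,0.136,0.112,0.471,-2.561,-2.524,-0.527
39,0.272,0.962,-2.933,-0.988,11.858,2.040,0.127,0.120,0.457,-2.088,-4.640,-0.952
40,0.262,1.079,-2.909,-1.062,11.415,2.810,0.118,0.126,0.441,-1.626,-6.753,-1.367
41,0.251,1.190,-2.877,-1.144,10.808,3.547,0.109,0.131,0.424,-1.189,-8.734,-1.754
42,0.239,1.294,-2.838,-1.232,10.054,4.230,0.099,0.134,0.406,-0.788,-10.415,-2.092
43,0.226,1.390,-2.793,-1.322,9.186,4.826,0.089,0.136,0.388,-0.434,-11.650,-2.363
44,0.212,1.477,-2.742,-1.413,8.253,5.305,0.080,0.136,0.370,-0.131,-12.381,-2.553
45,0.198,1.555,-2.687,-1.501,7.306,5.644,0.071,0.135,0.352,0.122,-12.638,-2.660
46,0.182,1.624,-2.630,-1.583,6.388,5.838,0.062,0.134,0.335,0.326,-12.517,-2.690
47,0.166,1.683,-2.571,-1.656,5.531,5.895,0.053,0.133,0.319,0.488,-12.133,-2.655
48,0.149,1.735,-2.512,-1.720,4.750,5.837,0.046,0.131,0.304,0.615,-11.587,-2.572
49,0.132,1.779,-2.455,-1.774,4.051,5.689,0.038,0.130,0.289,0.713,-10.959,-2.456
50,0.114,1.816,-2.399,-1.818,3.434,5.479,0.032,0.129,0.276,0.789,-10.301,-2.322
51,0.096,1.848,-2.345,-1.852,2.891,5.230,0.025,0.129,0.265,0.850,-9.649,-2.181
52,0.077,1.874,-2.294,-1.877,2.417,4.961,0.020,0.128,0.254,0.899,-9.022,-2.040
53,0.058,1.896,-2.246,-1.894,2.005,4.686,0.014,0.129,0.244,0.941,-8.431,-1.905
54,0.039,1.914,-2.200,-1.904,1.646,4.417,0.009,0.130,0.235,0.981,-7.881,-1.779
55,0.020,1.929,-2.157,-1.908,1.335,4.160,0.005,0.131,0.227,1.019,-7.374,-1.664
56,0.001,1.941,-2.117,-1.908,1.066,3.919,0.000,0.133,0.219,1.059,-6.910,-1.561
57,-0.018,1.951,-2.079,-1.903,0.835,3.697,-0.004,0.135,0.213,1.102,-6.486,-1.469
58,-0.037,1.958,-2.043,-1.896,0.637,3.495,-0.008,0.138,0.207,1.148,-6.102,-1.389
59,-0.056,1.964,-2.009,-1.886,0.468,3.311,-0.011,0.141,0.201,1.200,-5.754,-1.318
60,-0.075,1.968,-1.977,-1.874,0.325,3.145,-0.015,0.144,0.196,1.256,-5.439,-1.256
61,-0.094,1.970,-1.946,-1.861,0.204,2.996,-0.018,0.147,0.191,1.318,-5.156,-1.202
62,-0.112,1.972,-1.917,-1.846,0.104,2.863,-0.021,0.150,0.187,1.385,-4.902,-1.154
63,-0.130,1.972,-1.889,-1.831,0.022,2.743,-0.024,0.154,0.183,1.457,-4.674,-1.112
64,-0.149,1.972,-1.862,-1.815,-0.041,2.636,-0.027,0.158,0.180,1.534,-4.479,-1.075
65,-0.167,1.972,-1.836,-1.799,-0.088,2.541,-0.030,0.161,0.176,1.615,-4.308,-1.042
66,-0.185,1.971,-1.811,-1.783,-0.124,2.455,-0.032,0.165,0.173,1.701,-4.157,-1.011
67,-0.202,1.969,-1.787,-1.767,-0.151,2.375,-0.035,0.169,0.170,,,
# max |τ| (N·m): 15.049


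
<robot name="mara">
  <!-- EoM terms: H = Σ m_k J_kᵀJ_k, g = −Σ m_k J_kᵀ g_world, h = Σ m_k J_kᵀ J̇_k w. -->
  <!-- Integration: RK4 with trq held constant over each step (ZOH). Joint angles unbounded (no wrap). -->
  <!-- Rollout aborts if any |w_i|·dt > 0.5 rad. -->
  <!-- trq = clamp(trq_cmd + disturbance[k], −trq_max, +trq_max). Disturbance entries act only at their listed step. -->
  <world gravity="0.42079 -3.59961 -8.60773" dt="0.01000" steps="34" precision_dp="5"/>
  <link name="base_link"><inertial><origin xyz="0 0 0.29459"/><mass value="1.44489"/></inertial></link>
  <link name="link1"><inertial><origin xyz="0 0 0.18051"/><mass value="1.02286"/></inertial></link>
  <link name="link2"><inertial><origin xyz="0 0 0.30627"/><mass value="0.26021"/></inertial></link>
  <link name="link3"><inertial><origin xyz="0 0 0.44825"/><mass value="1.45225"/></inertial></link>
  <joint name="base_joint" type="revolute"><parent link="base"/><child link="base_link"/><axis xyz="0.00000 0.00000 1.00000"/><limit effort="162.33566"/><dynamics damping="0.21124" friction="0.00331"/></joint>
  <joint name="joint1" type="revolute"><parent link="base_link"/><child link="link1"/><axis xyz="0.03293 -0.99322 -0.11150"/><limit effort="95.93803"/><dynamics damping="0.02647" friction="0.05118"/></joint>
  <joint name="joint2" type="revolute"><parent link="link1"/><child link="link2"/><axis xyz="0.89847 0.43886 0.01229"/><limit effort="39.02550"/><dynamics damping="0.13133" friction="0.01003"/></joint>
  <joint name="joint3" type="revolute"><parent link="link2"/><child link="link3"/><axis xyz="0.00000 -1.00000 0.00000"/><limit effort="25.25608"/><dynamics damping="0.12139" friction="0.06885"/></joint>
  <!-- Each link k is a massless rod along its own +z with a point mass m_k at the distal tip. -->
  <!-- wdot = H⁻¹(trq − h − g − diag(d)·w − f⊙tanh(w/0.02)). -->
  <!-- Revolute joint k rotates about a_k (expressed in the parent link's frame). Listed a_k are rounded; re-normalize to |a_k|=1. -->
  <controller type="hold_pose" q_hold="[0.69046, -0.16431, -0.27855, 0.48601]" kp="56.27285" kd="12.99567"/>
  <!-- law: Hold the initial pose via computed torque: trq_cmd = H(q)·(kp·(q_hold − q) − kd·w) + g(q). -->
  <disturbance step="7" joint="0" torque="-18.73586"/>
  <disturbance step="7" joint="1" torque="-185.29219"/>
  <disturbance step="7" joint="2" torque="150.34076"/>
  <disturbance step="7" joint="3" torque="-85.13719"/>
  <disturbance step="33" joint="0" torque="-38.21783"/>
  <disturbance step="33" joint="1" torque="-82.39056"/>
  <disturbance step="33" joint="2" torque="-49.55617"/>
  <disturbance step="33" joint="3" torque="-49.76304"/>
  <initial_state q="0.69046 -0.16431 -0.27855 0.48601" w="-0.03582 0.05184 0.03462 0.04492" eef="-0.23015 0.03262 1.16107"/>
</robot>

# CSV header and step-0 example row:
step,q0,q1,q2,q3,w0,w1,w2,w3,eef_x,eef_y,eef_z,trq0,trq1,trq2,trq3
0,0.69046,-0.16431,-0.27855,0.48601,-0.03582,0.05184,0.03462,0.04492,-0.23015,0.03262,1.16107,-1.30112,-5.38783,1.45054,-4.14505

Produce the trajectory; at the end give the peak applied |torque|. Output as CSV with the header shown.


step,q0,q1,q2,q3,w0,w1,w2,w3,eef_x,eef_y,eef_z,trq0,trq1,trq2,trq3
1,0.69041,-0.16386,-0.27829,0.48632,0.01888,0.03959,0.01830,0.01892,-0.23036,0.03223,1.16100,-1.28540,-5.31805,1.44106,-4.10497
2,0.69071,-0.16350,-0.27815,0.48644,0.03551,0.03182,0.01096,0.00841,-0.23054,0.03190,1.16096,-1.26929,-5.25400,1.43358,-4.07098
3,0.69108,-0.16322,-0.27806,0.48651,0.03768,0.02550,0.00728,0.00535,-0.23070,0.03162,1.16093,-1.25398,-5.19481,1.42686,-4.04155
4,0.69145,-0.16299,-0.27800,0.48656,0.03531,0.02023,0.00499,0.00439,-0.23083,0.03138,1.16090,-1.23971,-5.14017,1.42055,-4.01492
5,0.69178,-0.16281,-0.27796,0.48660,0.03133,0.01592,0.00343,0.00388,-0.23094,0.03118,1.16087,-1.22650,-5.08989,1.41454,-3.99045
6,0.69207,-0.16267,-0.27793,0.48663,0.02667,0.01242,0.00234,0.00341,-0.23103,0.03102,1.16085,-1.21433,-5.04381,1.40878,-3.96793
7,0.69231,-0.16256,-0.27791,0.48667,0.02181,0.00958,0.00158,0.00291,-0.23111,0.03089,1.16083,-19.93905,-95.93803,39.02550,-25.25608
8,0.64577,-0.16868,-0.26732,0.51971,-8.48584,-1.35659,1.93807,6.29340,-0.22810,0.03232,1.15791,1.19817,7.42232,-3.62377,-1.10385
9,0.58501,-0.18433,-0.25373,0.57283,-4.16536,-1.68713,0.88565,4.48346,-0.22231,0.03501,1.15272,0.87939,6.76216,-3.04197,-1.44819
10,0.55430,-0.20108,-0.24763,0.61173,-2.17932,-1.63620,0.38458,3.36636,-0.21726,0.03724,1.14847,0.66510,5.97725,-2.62826,-1.75187
11,0.53800,-0.21663,-0.24514,0.64133,-1.17298,-1.46410,0.13915,2.58886,-0.21289,0.03912,1.14500,0.50436,5.19204,-2.30692,-2.01331
12,0.52926,-0.23027,-0.24442,0.66418,-0.62157,-1.25918,0.01607,2.00383,-0.20916,0.04073,1.14218,0.37439,4.43761,-2.03474,-2.23909
13,0.52477,-0.24184,-0.24460,0.68185,-0.30301,-1.05341,-0.04466,1.54198,-0.20601,0.04209,1.13992,0.26382,3.72267,-1.79241,-2.43528
14,0.52278,-0.25141,-0.24521,0.69534,-0.10824,-0.85996,-0.07353,1.16548,-0.20341,0.04325,1.13816,0.16651,3.04948,-1.56844,-2.60665
15,0.52237,-0.25912,-0.24602,0.70540,0.01536,-0.68320,-0.08542,0.85248,-0.20128,0.04423,1.13684,0.07908,2.41807,-1.35758,-2.75698
16,0.52294,-0.26515,-0.24689,0.71259,0.09254,-0.52347,-0.08736,0.58950,-0.19960,0.04504,1.13588,-0.00015,1.82756,-1.15776,-2.88931
17,0.52415,-0.26968,-0.24776,0.71736,0.14455,-0.38132,-0.08489,0.36608,-0.19831,0.04572,1.13526,-0.07335,1.27660,-0.96821,-3.00613
18,0.52578,-0.27286,-0.24859,0.72006,0.18017,-0.25561,-0.08024,0.17546,-0.19738,0.04627,1.13492,-0.14143,0.76354,-0.78866,-3.10956
19,0.52771,-0.27486,-0.24936,0.72099,0.20384,-0.14524,-0.07451,0.01345,-0.19676,0.04671,1.13483,-0.20504,0.28661,-0.61906,-3.20204
20,0.52977,-0.27585,-0.25007,0.72051,0.20490,-0.05380,-0.06572,-0.10559,-0.19642,0.04705,1.13493,-0.26486,-0.15586,-0.45938,-3.29962
21,0.53182,-0.27600,-0.25069,0.71897,0.20708,0.02249,-0.05894,-0.20292,-0.19632,0.04728,1.13518,-0.32140,-0.56183,-0.30966,-3.39000
22,0.53395,-0.27548,-0.25126,0.71654,0.21821,0.08318,-0.05604,-0.28217,-0.19643,0.04744,1.13554,-0.37444,-0.92758,-0.16971,-3.47153
23,0.53616,-0.27438,-0.25181,0.71339,0.22518,0.13539,-0.05309,-0.34848,-0.19671,0.04751,1.13599,-0.42410,-1.26515,-0.03930,-3.54516
24,0.53843,-0.27281,-0.25232,0.70963,0.22874,0.18004,-0.05013,-0.40348,-0.19715,0.04752,1.13651,-0.47064,-1.57653,0.08181,-3.61164
25,0.54072,-0.27082,-0.25281,0.70537,0.22971,0.21783,-0.04724,-0.44850,-0.19772,0.04747,1.13709,-0.51430,-1.86334,0.19388,-3.67166
26,0.54301,-0.26848,-0.25326,0.70071,0.22871,0.24943,-0.04444,-0.48467,-0.19840,0.04737,1.13772,-0.55529,-2.12715,0.29720,-3.72580
27,0.54528,-0.26586,-0.25370,0.69572,0.22620,0.27545,-0.04177,-0.51302,-0.19917,0.04722,1.13838,-0.59379,-2.36944,0.39210,-3.77460
28,0.54752,-0.26300,-0.25410,0.69049,0.22255,0.29645,-0.03923,-0.53444,-0.20001,0.04703,1.13906,-0.62994,-2.59164,0.47895,-3.81850
29,0.54972,-0.25995,-0.25448,0.68507,0.21804,0.31295,-0.03680,-0.54975,-0.20092,0.04680,1.13976,-0.66389,-2.79509,0.55812,-3.85794
30,0.55186,-0.25676,-0.25483,0.67953,0.21290,0.32545,-0.03450,-0.55966,-0.20187,0.04654,1.14046,-0.69577,-2.98107,0.63000,-3.89326
31,0.55396,-0.25346,-0.25517,0.67391,0.20732,0.33438,-0.03230,-0.56486,-0.20286,0.04626,1.14117,-0.72568,-3.15078,0.69500,-3.92481
32,0.55600,-0.25009,-0.25548,0.66826,0.20143,0.34014,-0.03022,-0.56592,-0.20388,0.04595,1.14186,-0.75374,-3.30536,0.75352,-3.95287
33,0.55797,-0.24667,-0.25577,0.66262,0.19538,0.34313,-0.02823,-0.56340,-0.20491,0.04562,1.14255,-38.99786,-85.83645,-39.02550,-25.25608
34,0.51049,-0.24796,-0.25264,0.68054,-9.06041,-0.69584,0.52288,4.00581,-0.20512,0.05031,1.13943,,,,
# max |trq| (N·m): 95.93803


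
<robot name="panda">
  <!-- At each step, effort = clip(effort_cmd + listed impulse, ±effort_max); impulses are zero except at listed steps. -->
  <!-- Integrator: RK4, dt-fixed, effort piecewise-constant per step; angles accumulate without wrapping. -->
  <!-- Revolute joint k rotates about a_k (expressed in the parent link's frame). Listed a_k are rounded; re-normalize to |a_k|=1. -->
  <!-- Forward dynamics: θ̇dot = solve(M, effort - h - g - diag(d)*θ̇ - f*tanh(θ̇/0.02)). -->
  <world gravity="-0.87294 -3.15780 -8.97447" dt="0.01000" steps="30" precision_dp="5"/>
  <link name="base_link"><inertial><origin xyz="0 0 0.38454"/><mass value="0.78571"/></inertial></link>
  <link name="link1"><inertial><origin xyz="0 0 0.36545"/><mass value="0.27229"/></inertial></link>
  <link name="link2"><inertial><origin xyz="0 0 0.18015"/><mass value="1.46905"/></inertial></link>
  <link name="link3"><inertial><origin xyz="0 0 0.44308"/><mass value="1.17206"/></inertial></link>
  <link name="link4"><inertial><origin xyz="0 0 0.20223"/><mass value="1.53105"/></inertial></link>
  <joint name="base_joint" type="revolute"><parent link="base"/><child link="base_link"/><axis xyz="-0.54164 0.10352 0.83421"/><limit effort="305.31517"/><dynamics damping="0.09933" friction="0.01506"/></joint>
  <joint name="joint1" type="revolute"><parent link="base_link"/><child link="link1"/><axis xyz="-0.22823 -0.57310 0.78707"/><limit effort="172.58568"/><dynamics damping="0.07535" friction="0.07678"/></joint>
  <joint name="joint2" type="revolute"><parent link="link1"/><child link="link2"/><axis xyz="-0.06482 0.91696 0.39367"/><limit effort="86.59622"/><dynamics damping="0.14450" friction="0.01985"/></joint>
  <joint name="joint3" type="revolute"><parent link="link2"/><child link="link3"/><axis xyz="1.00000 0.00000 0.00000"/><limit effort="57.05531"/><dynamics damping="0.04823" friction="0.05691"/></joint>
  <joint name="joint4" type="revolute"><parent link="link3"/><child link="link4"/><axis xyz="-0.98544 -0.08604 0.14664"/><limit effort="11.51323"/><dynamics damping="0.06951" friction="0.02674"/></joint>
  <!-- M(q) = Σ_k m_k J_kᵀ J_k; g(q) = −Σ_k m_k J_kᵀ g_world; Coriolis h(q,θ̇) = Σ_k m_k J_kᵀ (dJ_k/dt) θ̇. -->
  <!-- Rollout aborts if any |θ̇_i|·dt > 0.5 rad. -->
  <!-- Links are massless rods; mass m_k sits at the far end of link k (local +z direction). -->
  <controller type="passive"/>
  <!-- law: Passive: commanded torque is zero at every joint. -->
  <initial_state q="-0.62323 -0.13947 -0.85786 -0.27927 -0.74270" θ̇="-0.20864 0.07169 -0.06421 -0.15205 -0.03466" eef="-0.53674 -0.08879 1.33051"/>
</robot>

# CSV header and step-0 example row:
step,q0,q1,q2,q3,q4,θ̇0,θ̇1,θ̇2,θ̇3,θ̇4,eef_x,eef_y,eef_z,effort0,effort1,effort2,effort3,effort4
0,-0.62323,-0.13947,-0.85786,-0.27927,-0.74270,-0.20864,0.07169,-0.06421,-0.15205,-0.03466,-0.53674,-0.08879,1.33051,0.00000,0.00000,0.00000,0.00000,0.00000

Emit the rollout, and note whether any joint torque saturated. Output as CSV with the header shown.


step,q0,q1,q2,q3,q4,θ̇0,θ̇1,θ̇2,θ̇3,θ̇4,eef_x,eef_y,eef_z,effort0,effort1,effort2,effort3,effort4
1,-0.62618,-0.13990,-0.85986,-0.28027,-0.74395,-0.38119,-0.15559,-0.33301,-0.04961,-0.21775,-0.53724,-0.08840,1.32975,0.00000,0.00000,0.00000,0.00000,0.00000
2,-0.63086,-0.14255,-0.86449,-0.28028,-0.74708,-0.55432,-0.37148,-0.59025,0.04669,-0.41058,-0.53807,-0.08807,1.32807,0.00000,0.00000,0.00000,0.00000,0.00000
3,-0.63727,-0.14730,-0.87162,-0.27934,-0.75219,-0.72744,-0.57731,-0.83509,0.14167,-0.61010,-0.53922,-0.08780,1.32550,0.00000,0.00000,0.00000,0.00000,0.00000
4,-0.64540,-0.15408,-0.88115,-0.27742,-0.75927,-0.89876,-0.77692,-1.06866,0.24439,-0.80654,-0.54068,-0.08760,1.32202,0.00000,0.00000,0.00000,0.00000,0.00000
5,-0.65523,-0.16282,-0.89295,-0.27442,-0.76830,-1.06768,-0.96969,-1.28844,0.35708,-0.99934,-0.54244,-0.08746,1.31763,0.00000,0.00000,0.00000,0.00000,0.00000
6,-0.66674,-0.17345,-0.90687,-0.27024,-0.77924,-1.23353,-1.15532,-1.49222,0.48171,-1.18788,-0.54446,-0.08738,1.31235,0.00000,0.00000,0.00000,0.00000,0.00000
7,-0.67989,-0.18590,-0.92273,-0.26474,-0.79205,-1.39555,-1.33378,-1.67807,0.61998,-1.37134,-0.54674,-0.08736,1.30615,0.00000,0.00000,0.00000,0.00000,0.00000
8,-0.69464,-0.20010,-0.94036,-0.25779,-0.80665,-1.55293,-1.50537,-1.84440,0.77331,-1.54871,-0.54924,-0.08739,1.29904,0.00000,0.00000,0.00000,0.00000,0.00000
9,-0.71093,-0.21598,-0.95955,-0.24922,-0.82299,-1.70477,-1.67071,-1.98997,0.94286,-1.71875,-0.55193,-0.08748,1.29102,0.00000,0.00000,0.00000,0.00000,0.00000
10,-0.72871,-0.23350,-0.98009,-0.23887,-0.84100,-1.85010,-1.83072,-2.11389,1.12953,-1.87999,-0.55478,-0.08762,1.28208,0.00000,0.00000,0.00000,0.00000,0.00000
11,-0.74791,-0.25258,-1.00176,-0.22657,-0.86056,-1.98789,-1.98656,-2.21563,1.33398,-2.03076,-0.55776,-0.08782,1.27221,0.00000,0.00000,0.00000,0.00000,0.00000
12,-0.76844,-0.27322,-1.02433,-0.21213,-0.88157,-2.11709,-2.13962,-2.29499,1.55659,-2.16920,-0.56082,-0.08808,1.26142,0.00000,0.00000,0.00000,0.00000,0.00000
13,-0.79022,-0.29537,-1.04758,-0.19538,-0.90390,-2.23661,-2.29146,-2.35207,1.79747,-2.29336,-0.56393,-0.08841,1.24970,0.00000,0.00000,0.00000,0.00000,0.00000
14,-0.81314,-0.31905,-1.07130,-0.17612,-0.92738,-2.34535,-2.44371,-2.38725,2.05641,-2.40131,-0.56705,-0.08882,1.23705,0.00000,0.00000,0.00000,0.00000,0.00000
15,-0.83708,-0.34425,-1.09526,-0.15419,-0.95186,-2.44225,-2.59805,-2.40115,2.33285,-2.49121,-0.57013,-0.08934,1.22348,0.00000,0.00000,0.00000,0.00000,0.00000
16,-0.86194,-0.37102,-1.11925,-0.12941,-0.97714,-2.52626,-2.75612,-2.39458,2.62583,-2.56148,-0.57314,-0.08997,1.20899,0.00000,0.00000,0.00000,0.00000,0.00000
17,-0.88756,-0.39939,-1.14308,-0.10162,-1.00302,-2.59641,-2.91945,-2.36846,2.93394,-2.61090,-0.57605,-0.09076,1.19360,0.00000,0.00000,0.00000,0.00000,0.00000
18,-0.91382,-0.42943,-1.16656,-0.07069,-1.02929,-2.65180,-3.08944,-2.32385,3.25533,-2.63881,-0.57882,-0.09172,1.17730,0.00000,0.00000,0.00000,0.00000,0.00000
19,-0.94055,-0.46121,-1.18950,-0.03648,-1.05573,-2.69161,-3.26734,-2.26181,3.58766,-2.64518,-0.58142,-0.09290,1.16013,0.00000,0.00000,0.00000,0.00000,0.00000
20,-0.96760,-0.49481,-1.21174,0.00109,-1.08212,-2.71513,-3.45421,-2.18343,3.92821,-2.63072,-0.58385,-0.09432,1.14208,0.00000,0.00000,0.00000,0.00000,0.00000
21,-0.99479,-0.53033,-1.23312,0.04210,-1.10828,-2.72175,-3.65097,-2.08972,4.27389,-2.59695,-0.58608,-0.09604,1.12317,0.00000,0.00000,0.00000,0.00000,0.00000
22,-1.02197,-0.56786,-1.25349,0.08658,-1.13401,-2.71099,-3.85842,-1.98155,4.62141,-2.54622,-0.58810,-0.09808,1.10343,0.00000,0.00000,0.00000,0.00000,0.00000
23,-1.04895,-0.60753,-1.27270,0.13453,-1.15915,-2.68243,-4.07733,-1.85961,4.96741,-2.48169,-0.58993,-0.10050,1.08286,0.00000,0.00000,0.00000,0.00000,0.00000
24,-1.07556,-0.64945,-1.29064,0.18591,-1.18361,-2.63570,-4.30850,-1.72425,5.30864,-2.40722,-0.59157,-0.10331,1.06149,0.00000,0.00000,0.00000,0.00000,0.00000
25,-1.10161,-0.69375,-1.30714,0.24067,-1.20728,-2.57047,-4.55287,-1.57537,5.64214,-2.32731,-0.59303,-0.10656,1.03931,0.00000,0.00000,0.00000,0.00000,0.00000
26,-1.12691,-0.74056,-1.32210,0.29872,-1.23015,-2.48629,-4.81159,-1.41229,5.96538,-2.24692,-0.59432,-0.11028,1.01635,0.00000,0.00000,0.00000,0.00000,0.00000
27,-1.15127,-0.79003,-1.33534,0.35994,-1.25224,-2.38256,-5.08616,-1.23349,6.27646,-2.17132,-0.59548,-0.11448,0.99262,0.00000,0.00000,0.00000,0.00000,0.00000
28,-1.17449,-0.84234,-1.34670,0.42420,-1.27361,-2.25839,-5.37852,-1.03636,6.57414,-2.10595,-0.59651,-0.11918,0.96812,0.00000,0.00000,0.00000,0.00000,0.00000
29,-1.19636,-0.89767,-1.35599,0.49138,-1.29441,-2.11240,-5.69119,-0.81682,6.85800,-2.05627,-0.59745,-0.12440,0.94286,0.00000,0.00000,0.00000,0.00000,0.00000
30,-1.21666,-0.95624,-1.36295,0.56132,-1.31481,-1.94254,-6.02733,-0.56874,7.12846,-2.02763,-0.59829,-0.13012,0.91685,,,,,
# any joint saturated: no
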